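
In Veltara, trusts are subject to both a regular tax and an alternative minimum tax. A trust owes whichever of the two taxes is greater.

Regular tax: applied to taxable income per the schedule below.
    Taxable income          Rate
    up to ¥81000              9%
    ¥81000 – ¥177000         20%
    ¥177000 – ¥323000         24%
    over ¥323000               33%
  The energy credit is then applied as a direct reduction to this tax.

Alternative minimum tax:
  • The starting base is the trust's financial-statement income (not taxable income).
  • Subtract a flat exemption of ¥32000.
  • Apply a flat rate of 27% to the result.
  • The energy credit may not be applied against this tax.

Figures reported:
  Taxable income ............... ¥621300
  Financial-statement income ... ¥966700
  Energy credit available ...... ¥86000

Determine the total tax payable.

Regular tax:
  ¥81000 × 9% = ¥7290
  ¥96000 × 20% = ¥19200
  ¥146000 × 24% = ¥35040
  ¥298300 × 33% = ¥98439
  → ¥159969
  Less energy credit ¥86000 → ¥73969

Alternative minimum tax:
  Base (financial-statement income): ¥966700
  Less exemption ¥32000 → base ¥934700
  ¥934700 × 27% = ¥252369

¥252369 > ¥73969, so the alternative minimum tax is the binding amount.

¥252369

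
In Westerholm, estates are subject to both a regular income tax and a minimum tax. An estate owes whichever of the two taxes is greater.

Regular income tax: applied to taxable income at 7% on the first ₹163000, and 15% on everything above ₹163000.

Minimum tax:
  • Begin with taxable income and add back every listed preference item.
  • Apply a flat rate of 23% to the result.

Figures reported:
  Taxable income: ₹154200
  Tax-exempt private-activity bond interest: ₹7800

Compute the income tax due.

Minimum tax:
  Adjusted income: ₹154200 + ₹7800 = ₹162000
  ₹162000 × 23% = ₹37260

Regular income tax:
  ₹154200 × 7% = ₹10794

₹37260 > ₹10794, so the minimum tax is the binding amount.

₹37260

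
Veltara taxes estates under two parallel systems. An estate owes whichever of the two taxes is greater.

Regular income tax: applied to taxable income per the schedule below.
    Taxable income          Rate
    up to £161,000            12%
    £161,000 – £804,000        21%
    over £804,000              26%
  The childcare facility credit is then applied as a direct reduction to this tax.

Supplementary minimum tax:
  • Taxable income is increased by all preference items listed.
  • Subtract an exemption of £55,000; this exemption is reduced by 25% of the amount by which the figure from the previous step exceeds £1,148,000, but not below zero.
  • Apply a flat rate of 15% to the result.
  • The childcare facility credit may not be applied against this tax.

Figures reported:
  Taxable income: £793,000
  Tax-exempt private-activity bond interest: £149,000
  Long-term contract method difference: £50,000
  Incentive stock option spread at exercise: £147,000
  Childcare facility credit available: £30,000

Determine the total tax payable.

£162,600

Supplementary minimum tax:
  Adjusted income: £793,000 + £149,000 + £50,000 + £147,000 = £1,139,000
  Exemption: £1,139,000 ≤ £1,148,000, so full £55,000 applies
  Base: £1,139,000 − £55,000 = £1,084,000
  £1,084,000 × 15% = £162,600

Regular income tax:
  £161,000 × 12% = £19,320
  £632,000 × 21% = £132,720
  → £152,040
  Less childcare facility credit £30,000 → £122,040

£162,600 > £122,040, so the supplementary minimum tax is the binding amount.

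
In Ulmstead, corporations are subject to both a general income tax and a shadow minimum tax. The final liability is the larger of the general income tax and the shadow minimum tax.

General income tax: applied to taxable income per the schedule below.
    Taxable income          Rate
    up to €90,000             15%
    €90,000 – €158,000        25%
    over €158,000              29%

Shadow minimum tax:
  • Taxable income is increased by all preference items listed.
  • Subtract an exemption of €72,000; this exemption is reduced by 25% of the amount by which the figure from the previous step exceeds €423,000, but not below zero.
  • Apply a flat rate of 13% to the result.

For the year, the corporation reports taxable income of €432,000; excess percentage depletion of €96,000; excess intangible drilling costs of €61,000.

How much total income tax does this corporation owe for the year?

€109,960

General income tax:
  €90,000 × 15% = €13,500
  €68,000 × 25% = €17,000
  €274,000 × 29% = €79,460
  → €109,960

Shadow minimum tax:
  Adjusted income: €432,000 + €96,000 + €61,000 = €589,000
  Exemption: €72,000 − 25% × (€589,000 − €423,000) = €72,000 − €41,500 = €30,500
  Base: €589,000 − €30,500 = €558,500
  €558,500 × 13% = €72,605

€109,960 > €72,605, so the general income tax governs.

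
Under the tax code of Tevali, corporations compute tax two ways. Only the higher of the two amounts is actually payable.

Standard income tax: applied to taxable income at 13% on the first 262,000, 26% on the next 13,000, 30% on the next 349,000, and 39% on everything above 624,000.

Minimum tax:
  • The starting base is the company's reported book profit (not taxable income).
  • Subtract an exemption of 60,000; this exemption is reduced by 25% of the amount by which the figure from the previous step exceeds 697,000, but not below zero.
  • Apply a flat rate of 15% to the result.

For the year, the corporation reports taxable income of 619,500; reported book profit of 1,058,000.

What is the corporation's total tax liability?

Minimum tax:
  Base (reported book profit): 1,058,000
  Exemption: 25% × (1,058,000 − 697,000) = 90,250 ≥ 60,000, so the exemption is fully phased out
  Base: 1,058,000 − 0 = 1,058,000
  1,058,000 × 15% = 158,700

Standard income tax:
  262,000 × 13% = 34,060
  13,000 × 26% = 3,380
  344,500 × 30% = 103,350
  → 140,790

158,700 > 140,790, so the minimum tax is the binding amount.

158,700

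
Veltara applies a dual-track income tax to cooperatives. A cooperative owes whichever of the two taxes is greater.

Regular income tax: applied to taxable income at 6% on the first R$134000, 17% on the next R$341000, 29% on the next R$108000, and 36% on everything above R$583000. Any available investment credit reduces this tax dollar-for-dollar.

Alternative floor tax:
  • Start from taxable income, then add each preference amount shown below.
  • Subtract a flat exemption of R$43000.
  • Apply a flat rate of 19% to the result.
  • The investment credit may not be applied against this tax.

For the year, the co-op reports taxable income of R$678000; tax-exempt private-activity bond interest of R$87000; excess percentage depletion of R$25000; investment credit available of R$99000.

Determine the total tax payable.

Regular income tax:
  R$134000 × 6% = R$8040
  R$341000 × 17% = R$57970
  R$108000 × 29% = R$31320
  R$95000 × 36% = R$34200
  → R$131530
  Less investment credit R$99000 → R$32530

Alternative floor tax:
  Adjusted income: R$678000 + R$87000 + R$25000 = R$790000
  Less exemption R$43000 → base R$747000
  R$747000 × 19% = R$141930

R$141930 > R$32530, so the alternative floor tax is the binding amount.

R$141930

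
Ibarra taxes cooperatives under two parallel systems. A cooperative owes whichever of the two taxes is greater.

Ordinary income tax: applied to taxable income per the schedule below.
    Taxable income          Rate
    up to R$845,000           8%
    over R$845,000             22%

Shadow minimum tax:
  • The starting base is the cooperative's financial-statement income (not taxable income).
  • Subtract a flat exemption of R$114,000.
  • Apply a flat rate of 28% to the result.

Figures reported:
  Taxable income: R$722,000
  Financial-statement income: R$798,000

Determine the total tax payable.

Ordinary income tax:
  R$722,000 × 8% = R$57,760

Shadow minimum tax:
  Base (financial-statement income): R$798,000
  Less exemption R$114,000 → base R$684,000
  R$684,000 × 28% = R$191,520

R$191,520 > R$57,760, so the shadow minimum tax is the binding amount.

R$191,520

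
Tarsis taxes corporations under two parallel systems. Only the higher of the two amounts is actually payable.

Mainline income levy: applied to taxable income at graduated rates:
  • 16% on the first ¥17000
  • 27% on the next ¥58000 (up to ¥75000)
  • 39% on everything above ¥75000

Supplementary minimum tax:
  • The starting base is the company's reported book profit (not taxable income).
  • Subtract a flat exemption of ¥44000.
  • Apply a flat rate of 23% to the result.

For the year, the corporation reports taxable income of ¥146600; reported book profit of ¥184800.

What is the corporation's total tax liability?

Supplementary minimum tax:
  Base (reported book profit): ¥184800
  Less exemption ¥44000 → base ¥140800
  ¥140800 × 23% = ¥32384

Mainline income levy:
  ¥17000 × 16% = ¥2720
  ¥58000 × 27% = ¥15660
  ¥71600 × 39% = ¥27924
  → ¥46304

¥46304 > ¥32384, so the mainline income levy governs.

¥46304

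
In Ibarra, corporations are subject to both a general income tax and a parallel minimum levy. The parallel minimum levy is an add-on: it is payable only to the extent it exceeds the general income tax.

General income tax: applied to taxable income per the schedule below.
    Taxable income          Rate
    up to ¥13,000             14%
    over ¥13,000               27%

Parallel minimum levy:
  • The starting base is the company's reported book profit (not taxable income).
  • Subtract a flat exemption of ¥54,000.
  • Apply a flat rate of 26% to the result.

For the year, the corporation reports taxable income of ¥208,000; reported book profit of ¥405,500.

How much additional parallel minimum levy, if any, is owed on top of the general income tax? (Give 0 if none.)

General income tax:
  ¥13,000 × 14% = ¥1,820
  ¥195,000 × 27% = ¥52,650
  → ¥54,470

Parallel minimum levy:
  Base (reported book profit): ¥405,500
  Less exemption ¥54,000 → base ¥351,500
  ¥351,500 × 26% = ¥91,390

Excess of parallel minimum levy over general income tax: ¥91,390 − ¥54,470 = ¥36,920.

¥36,920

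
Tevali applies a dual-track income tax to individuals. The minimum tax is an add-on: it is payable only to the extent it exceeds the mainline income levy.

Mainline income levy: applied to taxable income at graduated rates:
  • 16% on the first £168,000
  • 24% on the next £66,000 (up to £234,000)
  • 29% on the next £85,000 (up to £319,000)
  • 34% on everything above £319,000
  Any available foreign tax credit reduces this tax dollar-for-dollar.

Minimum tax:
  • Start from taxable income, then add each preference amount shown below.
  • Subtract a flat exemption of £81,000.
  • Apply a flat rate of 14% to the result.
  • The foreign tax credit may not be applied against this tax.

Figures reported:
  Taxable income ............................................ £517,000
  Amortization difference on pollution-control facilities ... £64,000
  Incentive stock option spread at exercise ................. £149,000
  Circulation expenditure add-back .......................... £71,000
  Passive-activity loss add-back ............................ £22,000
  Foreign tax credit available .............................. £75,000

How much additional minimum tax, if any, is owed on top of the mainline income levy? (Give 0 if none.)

Mainline income levy:
  £168,000 × 16% = £26,880
  £66,000 × 24% = £15,840
  £85,000 × 29% = £24,650
  £198,000 × 34% = £67,320
  → £134,690
  Less foreign tax credit £75,000 → £59,690

Minimum tax:
  Adjusted income: £517,000 + £64,000 + £149,000 + £71,000 + £22,000 = £823,000
  Less exemption £81,000 → base £742,000
  £742,000 × 14% = £103,880

Excess of minimum tax over mainline income levy: £103,880 − £59,690 = £44,190.

£44,190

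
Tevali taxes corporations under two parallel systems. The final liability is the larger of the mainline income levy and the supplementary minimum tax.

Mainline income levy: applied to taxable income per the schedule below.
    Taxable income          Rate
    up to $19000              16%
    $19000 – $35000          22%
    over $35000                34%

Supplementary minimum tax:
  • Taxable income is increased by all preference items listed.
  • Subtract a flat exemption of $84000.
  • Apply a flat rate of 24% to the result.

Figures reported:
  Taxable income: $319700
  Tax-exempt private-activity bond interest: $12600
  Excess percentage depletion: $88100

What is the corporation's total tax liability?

$103358

Supplementary minimum tax:
  Adjusted income: $319700 + $12600 + $88100 = $420400
  Less exemption $84000 → base $336400
  $336400 × 24% = $80736

Mainline income levy:
  $19000 × 16% = $3040
  $16000 × 22% = $3520
  $284700 × 34% = $96798
  → $103358

$103358 > $80736, so the mainline income levy governs.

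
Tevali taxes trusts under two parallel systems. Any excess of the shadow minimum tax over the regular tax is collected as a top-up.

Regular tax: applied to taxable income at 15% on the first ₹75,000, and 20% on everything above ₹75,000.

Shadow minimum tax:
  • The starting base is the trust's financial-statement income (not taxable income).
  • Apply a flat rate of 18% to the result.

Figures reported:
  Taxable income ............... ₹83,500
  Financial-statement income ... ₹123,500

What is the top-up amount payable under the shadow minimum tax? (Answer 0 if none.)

₹9,280

Regular tax:
  ₹75,000 × 15% = ₹11,250
  ₹8,500 × 20% = ₹1,700
  → ₹12,950

Shadow minimum tax:
  Base (financial-statement income): ₹123,500
  ₹123,500 × 18% = ₹22,230

Excess of shadow minimum tax over regular tax: ₹22,230 − ₹12,950 = ₹9,280.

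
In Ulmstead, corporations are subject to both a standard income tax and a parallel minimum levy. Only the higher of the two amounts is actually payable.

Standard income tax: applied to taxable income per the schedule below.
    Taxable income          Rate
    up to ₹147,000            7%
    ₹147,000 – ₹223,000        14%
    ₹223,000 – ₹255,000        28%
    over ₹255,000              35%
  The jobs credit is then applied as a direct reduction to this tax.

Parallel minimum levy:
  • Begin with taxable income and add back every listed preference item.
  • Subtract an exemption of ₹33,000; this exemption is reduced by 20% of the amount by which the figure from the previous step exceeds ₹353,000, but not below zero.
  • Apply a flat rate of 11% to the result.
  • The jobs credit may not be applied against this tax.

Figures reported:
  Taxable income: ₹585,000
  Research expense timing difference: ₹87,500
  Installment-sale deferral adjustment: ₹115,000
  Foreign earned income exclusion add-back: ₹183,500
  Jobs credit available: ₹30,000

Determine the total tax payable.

Standard income tax:
  ₹147,000 × 7% = ₹10,290
  ₹76,000 × 14% = ₹10,640
  ₹32,000 × 28% = ₹8,960
  ₹330,000 × 35% = ₹115,500
  → ₹145,390
  Less jobs credit ₹30,000 → ₹115,390

Parallel minimum levy:
  Adjusted income: ₹585,000 + ₹87,500 + ₹115,000 + ₹183,500 = ₹971,000
  Exemption: 20% × (₹971,000 − ₹353,000) = ₹123,600 ≥ ₹33,000, so the exemption is fully phased out
  Base: ₹971,000 − ₹0 = ₹971,000
  ₹971,000 × 11% = ₹106,810

₹115,390 > ₹106,810, so the standard income tax governs.

₹115,390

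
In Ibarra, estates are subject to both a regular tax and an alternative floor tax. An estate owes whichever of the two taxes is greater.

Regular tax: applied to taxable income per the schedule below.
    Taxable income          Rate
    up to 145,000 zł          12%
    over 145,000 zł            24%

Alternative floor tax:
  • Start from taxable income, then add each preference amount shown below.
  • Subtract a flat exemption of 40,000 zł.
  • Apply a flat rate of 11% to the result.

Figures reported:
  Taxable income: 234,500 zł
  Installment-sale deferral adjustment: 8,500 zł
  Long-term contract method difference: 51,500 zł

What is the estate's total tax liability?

38,880 zł

Regular tax:
  145,000 zł × 12% = 17,400 zł
  89,500 zł × 24% = 21,480 zł
  → 38,880 zł

Alternative floor tax:
  Adjusted income: 234,500 zł + 8,500 zł + 51,500 zł = 294,500 zł
  Less exemption 40,000 zł → base 254,500 zł
  254,500 zł × 11% = 27,995 zł

38,880 zł > 27,995 zł, so the regular tax governs.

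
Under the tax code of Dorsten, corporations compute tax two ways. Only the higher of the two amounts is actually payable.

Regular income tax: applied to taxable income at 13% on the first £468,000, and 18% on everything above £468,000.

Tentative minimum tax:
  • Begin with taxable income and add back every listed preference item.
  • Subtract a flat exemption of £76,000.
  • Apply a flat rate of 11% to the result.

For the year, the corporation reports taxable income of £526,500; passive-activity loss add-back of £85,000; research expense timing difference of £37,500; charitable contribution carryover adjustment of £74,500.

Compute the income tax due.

£71,370

Regular income tax:
  £468,000 × 13% = £60,840
  £58,500 × 18% = £10,530
  → £71,370

Tentative minimum tax:
  Adjusted income: £526,500 + £85,000 + £37,500 + £74,500 = £723,500
  Less exemption £76,000 → base £647,500
  £647,500 × 11% = £71,225

£71,370 > £71,225, so the regular income tax governs.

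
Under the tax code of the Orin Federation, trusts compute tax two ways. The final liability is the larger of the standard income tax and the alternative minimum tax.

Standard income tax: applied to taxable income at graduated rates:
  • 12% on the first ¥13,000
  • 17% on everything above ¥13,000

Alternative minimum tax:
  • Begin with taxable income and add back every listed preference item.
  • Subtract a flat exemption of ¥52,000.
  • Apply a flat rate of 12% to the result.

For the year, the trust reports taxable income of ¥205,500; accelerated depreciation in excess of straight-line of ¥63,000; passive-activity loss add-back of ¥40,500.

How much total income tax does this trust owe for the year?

¥34,285

Alternative minimum tax:
  Adjusted income: ¥205,500 + ¥63,000 + ¥40,500 = ¥309,000
  Less exemption ¥52,000 → base ¥257,000
  ¥257,000 × 12% = ¥30,840

Standard income tax:
  ¥13,000 × 12% = ¥1,560
  ¥192,500 × 17% = ¥32,725
  → ¥34,285

¥34,285 > ¥30,840, so the standard income tax governs.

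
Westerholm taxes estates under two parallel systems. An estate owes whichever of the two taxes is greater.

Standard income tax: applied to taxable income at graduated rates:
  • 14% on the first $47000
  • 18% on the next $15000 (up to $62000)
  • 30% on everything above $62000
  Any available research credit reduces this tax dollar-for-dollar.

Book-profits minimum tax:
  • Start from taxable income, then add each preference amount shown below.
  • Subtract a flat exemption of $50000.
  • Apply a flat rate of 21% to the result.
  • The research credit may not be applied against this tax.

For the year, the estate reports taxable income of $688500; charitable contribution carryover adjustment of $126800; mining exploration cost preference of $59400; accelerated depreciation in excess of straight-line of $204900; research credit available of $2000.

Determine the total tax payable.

Standard income tax:
  $47000 × 14% = $6580
  $15000 × 18% = $2700
  $626500 × 30% = $187950
  → $197230
  Less research credit $2000 → $195230

Book-profits minimum tax:
  Adjusted income: $688500 + $126800 + $59400 + $204900 = $1079600
  Less exemption $50000 → base $1029600
  $1029600 × 21% = $216216

$216216 > $195230, so the book-profits minimum tax is the binding amount.

$216216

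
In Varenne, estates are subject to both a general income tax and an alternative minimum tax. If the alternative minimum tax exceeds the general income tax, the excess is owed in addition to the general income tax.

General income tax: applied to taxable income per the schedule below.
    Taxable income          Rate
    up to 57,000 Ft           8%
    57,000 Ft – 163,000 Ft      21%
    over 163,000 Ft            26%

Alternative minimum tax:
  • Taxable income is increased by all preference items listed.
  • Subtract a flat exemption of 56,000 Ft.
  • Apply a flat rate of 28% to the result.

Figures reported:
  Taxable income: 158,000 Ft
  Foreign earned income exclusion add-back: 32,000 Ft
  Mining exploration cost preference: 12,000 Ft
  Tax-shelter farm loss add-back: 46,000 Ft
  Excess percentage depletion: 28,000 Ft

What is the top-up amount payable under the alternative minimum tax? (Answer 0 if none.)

35,830 Ft

General income tax:
  57,000 Ft × 8% = 4,560 Ft
  101,000 Ft × 21% = 21,210 Ft
  → 25,770 Ft

Alternative minimum tax:
  Adjusted income: 158,000 Ft + 32,000 Ft + 12,000 Ft + 46,000 Ft + 28,000 Ft = 276,000 Ft
  Less exemption 56,000 Ft → base 220,000 Ft
  220,000 Ft × 28% = 61,600 Ft

Excess of alternative minimum tax over general income tax: 61,600 Ft − 25,770 Ft = 35,830 Ft.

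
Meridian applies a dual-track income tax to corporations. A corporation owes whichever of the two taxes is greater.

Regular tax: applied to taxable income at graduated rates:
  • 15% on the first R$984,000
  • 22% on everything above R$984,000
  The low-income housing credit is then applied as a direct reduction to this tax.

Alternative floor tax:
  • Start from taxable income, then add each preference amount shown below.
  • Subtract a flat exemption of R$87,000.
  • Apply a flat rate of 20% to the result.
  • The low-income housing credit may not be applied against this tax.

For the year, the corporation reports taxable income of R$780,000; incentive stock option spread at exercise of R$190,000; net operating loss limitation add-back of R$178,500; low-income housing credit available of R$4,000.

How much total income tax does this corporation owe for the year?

R$212,300

Alternative floor tax:
  Adjusted income: R$780,000 + R$190,000 + R$178,500 = R$1,148,500
  Less exemption R$87,000 → base R$1,061,500
  R$1,061,500 × 20% = R$212,300

Regular tax:
  R$780,000 × 15% = R$117,000
  Less low-income housing credit R$4,000 → R$113,000

R$212,300 > R$113,000, so the alternative floor tax is the binding amount.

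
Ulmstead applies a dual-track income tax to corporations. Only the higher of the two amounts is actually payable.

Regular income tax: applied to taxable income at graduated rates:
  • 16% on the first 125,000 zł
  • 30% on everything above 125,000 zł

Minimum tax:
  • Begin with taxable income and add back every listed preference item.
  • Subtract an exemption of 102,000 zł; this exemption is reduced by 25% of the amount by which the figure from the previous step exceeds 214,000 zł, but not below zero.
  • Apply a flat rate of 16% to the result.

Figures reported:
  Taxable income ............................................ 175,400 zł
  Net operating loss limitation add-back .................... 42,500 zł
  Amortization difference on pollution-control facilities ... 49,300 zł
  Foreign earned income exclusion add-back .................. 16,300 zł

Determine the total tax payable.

Minimum tax:
  Adjusted income: 175,400 zł + 42,500 zł + 49,300 zł + 16,300 zł = 283,500 zł
  Exemption: 102,000 zł − 25% × (283,500 zł − 214,000 zł) = 102,000 zł − 17,375 zł = 84,625 zł
  Base: 283,500 zł − 84,625 zł = 198,875 zł
  198,875 zł × 16% = 31,820 zł

Regular income tax:
  125,000 zł × 16% = 20,000 zł
  50,400 zł × 30% = 15,120 zł
  → 35,120 zł

35,120 zł > 31,820 zł, so the regular income tax governs.

35,120 zł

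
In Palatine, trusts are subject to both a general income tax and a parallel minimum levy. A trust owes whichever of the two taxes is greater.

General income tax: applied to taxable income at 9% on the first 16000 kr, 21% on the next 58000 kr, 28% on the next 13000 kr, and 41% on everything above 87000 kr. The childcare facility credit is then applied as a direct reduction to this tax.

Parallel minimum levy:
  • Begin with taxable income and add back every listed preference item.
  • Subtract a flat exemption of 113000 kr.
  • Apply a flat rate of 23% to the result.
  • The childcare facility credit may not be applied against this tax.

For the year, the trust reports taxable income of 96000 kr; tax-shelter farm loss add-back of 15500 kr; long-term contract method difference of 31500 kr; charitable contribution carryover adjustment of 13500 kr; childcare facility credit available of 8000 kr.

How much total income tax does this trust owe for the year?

General income tax:
  16000 kr × 9% = 1440 kr
  58000 kr × 21% = 12180 kr
  13000 kr × 28% = 3640 kr
  9000 kr × 41% = 3690 kr
  → 20950 kr
  Less childcare facility credit 8000 kr → 12950 kr

Parallel minimum levy:
  Adjusted income: 96000 kr + 15500 kr + 31500 kr + 13500 kr = 156500 kr
  Less exemption 113000 kr → base 43500 kr
  43500 kr × 23% = 10005 kr

12950 kr > 10005 kr, so the general income tax governs.

12950 kr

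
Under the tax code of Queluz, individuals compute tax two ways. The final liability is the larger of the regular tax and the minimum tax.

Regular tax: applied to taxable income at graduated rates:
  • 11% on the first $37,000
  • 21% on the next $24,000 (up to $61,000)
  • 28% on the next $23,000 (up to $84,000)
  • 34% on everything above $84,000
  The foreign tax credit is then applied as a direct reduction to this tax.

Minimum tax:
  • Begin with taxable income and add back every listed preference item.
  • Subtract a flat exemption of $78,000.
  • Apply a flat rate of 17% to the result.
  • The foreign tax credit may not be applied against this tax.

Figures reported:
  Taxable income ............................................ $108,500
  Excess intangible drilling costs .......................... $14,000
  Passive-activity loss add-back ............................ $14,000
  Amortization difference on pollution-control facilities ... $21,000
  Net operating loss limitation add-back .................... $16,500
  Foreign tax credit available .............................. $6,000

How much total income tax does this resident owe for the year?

Regular tax:
  $37,000 × 11% = $4,070
  $24,000 × 21% = $5,040
  $23,000 × 28% = $6,440
  $24,500 × 34% = $8,330
  → $23,880
  Less foreign tax credit $6,000 → $17,880

Minimum tax:
  Adjusted income: $108,500 + $14,000 + $14,000 + $21,000 + $16,500 = $174,000
  Less exemption $78,000 → base $96,000
  $96,000 × 17% = $16,320

$17,880 > $16,320, so the regular tax governs.

$17,880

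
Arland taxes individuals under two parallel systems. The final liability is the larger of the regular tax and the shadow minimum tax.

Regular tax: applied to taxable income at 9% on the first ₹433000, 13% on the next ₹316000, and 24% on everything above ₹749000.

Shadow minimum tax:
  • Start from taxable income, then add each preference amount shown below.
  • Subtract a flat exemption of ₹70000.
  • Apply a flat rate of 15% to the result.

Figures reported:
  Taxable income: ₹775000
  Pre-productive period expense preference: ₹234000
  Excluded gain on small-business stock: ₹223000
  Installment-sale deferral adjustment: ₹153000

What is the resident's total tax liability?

Shadow minimum tax:
  Adjusted income: ₹775000 + ₹234000 + ₹223000 + ₹153000 = ₹1385000
  Less exemption ₹70000 → base ₹1315000
  ₹1315000 × 15% = ₹197250

Regular tax:
  ₹433000 × 9% = ₹38970
  ₹316000 × 13% = ₹41080
  ₹26000 × 24% = ₹6240
  → ₹86290

₹197250 > ₹86290, so the shadow minimum tax is the binding amount.

₹197250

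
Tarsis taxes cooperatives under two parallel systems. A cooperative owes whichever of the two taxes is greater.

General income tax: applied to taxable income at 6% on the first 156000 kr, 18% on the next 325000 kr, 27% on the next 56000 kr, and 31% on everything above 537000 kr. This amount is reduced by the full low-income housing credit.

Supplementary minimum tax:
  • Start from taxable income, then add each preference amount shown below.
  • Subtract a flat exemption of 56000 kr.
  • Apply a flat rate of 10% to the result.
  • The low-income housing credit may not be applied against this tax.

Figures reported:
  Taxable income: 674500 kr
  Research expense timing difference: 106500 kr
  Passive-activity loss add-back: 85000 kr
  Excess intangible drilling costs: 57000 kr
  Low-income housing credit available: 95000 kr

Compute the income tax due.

86700 kr

General income tax:
  156000 kr × 6% = 9360 kr
  325000 kr × 18% = 58500 kr
  56000 kr × 27% = 15120 kr
  137500 kr × 31% = 42625 kr
  → 125605 kr
  Less low-income housing credit 95000 kr → 30605 kr

Supplementary minimum tax:
  Adjusted income: 674500 kr + 106500 kr + 85000 kr + 57000 kr = 923000 kr
  Less exemption 56000 kr → base 867000 kr
  867000 kr × 10% = 86700 kr

86700 kr > 30605 kr, so the supplementary minimum tax is the binding amount.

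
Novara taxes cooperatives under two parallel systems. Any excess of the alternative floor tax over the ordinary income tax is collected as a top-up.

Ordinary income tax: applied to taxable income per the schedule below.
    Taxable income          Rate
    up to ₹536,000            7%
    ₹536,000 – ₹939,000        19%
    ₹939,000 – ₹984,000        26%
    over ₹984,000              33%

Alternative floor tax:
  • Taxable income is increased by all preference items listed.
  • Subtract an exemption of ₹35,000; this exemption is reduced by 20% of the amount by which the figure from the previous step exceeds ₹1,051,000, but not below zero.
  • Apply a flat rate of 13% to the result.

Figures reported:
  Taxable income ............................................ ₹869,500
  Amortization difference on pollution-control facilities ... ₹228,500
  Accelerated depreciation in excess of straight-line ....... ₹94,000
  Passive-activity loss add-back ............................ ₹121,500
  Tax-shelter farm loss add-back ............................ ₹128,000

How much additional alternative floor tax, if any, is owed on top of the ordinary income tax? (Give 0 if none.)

₹86,510

Ordinary income tax:
  ₹536,000 × 7% = ₹37,520
  ₹333,500 × 19% = ₹63,365
  → ₹100,885

Alternative floor tax:
  Adjusted income: ₹869,500 + ₹228,500 + ₹94,000 + ₹121,500 + ₹128,000 = ₹1,441,500
  Exemption: 20% × (₹1,441,500 − ₹1,051,000) = ₹78,100 ≥ ₹35,000, so the exemption is fully phased out
  Base: ₹1,441,500 − ₹0 = ₹1,441,500
  ₹1,441,500 × 13% = ₹187,395

Excess of alternative floor tax over ordinary income tax: ₹187,395 − ₹100,885 = ₹86,510.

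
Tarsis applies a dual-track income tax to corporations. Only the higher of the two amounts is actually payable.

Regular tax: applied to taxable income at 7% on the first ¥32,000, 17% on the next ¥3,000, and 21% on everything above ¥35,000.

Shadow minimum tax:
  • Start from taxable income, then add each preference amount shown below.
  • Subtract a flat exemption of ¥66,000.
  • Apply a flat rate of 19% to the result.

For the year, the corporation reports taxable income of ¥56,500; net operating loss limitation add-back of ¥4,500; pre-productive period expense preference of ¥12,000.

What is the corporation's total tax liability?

Regular tax:
  ¥32,000 × 7% = ¥2,240
  ¥3,000 × 17% = ¥510
  ¥21,500 × 21% = ¥4,515
  → ¥7,265

Shadow minimum tax:
  Adjusted income: ¥56,500 + ¥4,500 + ¥12,000 = ¥73,000
  Less exemption ¥66,000 → base ¥7,000
  ¥7,000 × 19% = ¥1,330

¥7,265 > ¥1,330, so the regular tax governs.

¥7,265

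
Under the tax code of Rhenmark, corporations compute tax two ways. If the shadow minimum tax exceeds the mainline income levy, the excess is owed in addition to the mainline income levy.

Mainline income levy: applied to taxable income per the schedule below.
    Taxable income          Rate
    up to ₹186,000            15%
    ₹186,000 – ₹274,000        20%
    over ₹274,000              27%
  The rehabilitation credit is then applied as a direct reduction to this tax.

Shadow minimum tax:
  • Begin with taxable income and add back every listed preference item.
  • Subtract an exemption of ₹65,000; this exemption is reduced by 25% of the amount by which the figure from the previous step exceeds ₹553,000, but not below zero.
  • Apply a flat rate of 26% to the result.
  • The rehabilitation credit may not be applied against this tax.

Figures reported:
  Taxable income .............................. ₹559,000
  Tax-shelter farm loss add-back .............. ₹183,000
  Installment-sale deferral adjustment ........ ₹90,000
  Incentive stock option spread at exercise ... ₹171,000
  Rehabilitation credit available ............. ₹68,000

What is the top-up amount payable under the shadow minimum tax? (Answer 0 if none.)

Shadow minimum tax:
  Adjusted income: ₹559,000 + ₹183,000 + ₹90,000 + ₹171,000 = ₹1,003,000
  Exemption: 25% × (₹1,003,000 − ₹553,000) = ₹112,500 ≥ ₹65,000, so the exemption is fully phased out
  Base: ₹1,003,000 − ₹0 = ₹1,003,000
  ₹1,003,000 × 26% = ₹260,780

Mainline income levy:
  ₹186,000 × 15% = ₹27,900
  ₹88,000 × 20% = ₹17,600
  ₹285,000 × 27% = ₹76,950
  → ₹122,450
  Less rehabilitation credit ₹68,000 → ₹54,450

Excess of shadow minimum tax over mainline income levy: ₹260,780 − ₹54,450 = ₹206,330.

₹206,330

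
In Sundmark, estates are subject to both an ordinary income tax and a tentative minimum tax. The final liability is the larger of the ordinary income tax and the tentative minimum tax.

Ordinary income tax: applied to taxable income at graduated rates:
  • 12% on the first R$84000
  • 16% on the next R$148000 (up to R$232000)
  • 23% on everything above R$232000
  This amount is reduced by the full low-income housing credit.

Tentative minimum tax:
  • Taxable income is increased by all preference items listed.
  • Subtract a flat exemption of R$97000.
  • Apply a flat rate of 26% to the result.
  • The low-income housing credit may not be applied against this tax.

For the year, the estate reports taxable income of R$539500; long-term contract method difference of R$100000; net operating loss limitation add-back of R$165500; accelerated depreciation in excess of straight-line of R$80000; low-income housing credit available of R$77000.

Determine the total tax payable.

Tentative minimum tax:
  Adjusted income: R$539500 + R$100000 + R$165500 + R$80000 = R$885000
  Less exemption R$97000 → base R$788000
  R$788000 × 26% = R$204880

Ordinary income tax:
  R$84000 × 12% = R$10080
  R$148000 × 16% = R$23680
  R$307500 × 23% = R$70725
  → R$104485
  Less low-income housing credit R$77000 → R$27485

R$204880 > R$27485, so the tentative minimum tax is the binding amount.

R$204880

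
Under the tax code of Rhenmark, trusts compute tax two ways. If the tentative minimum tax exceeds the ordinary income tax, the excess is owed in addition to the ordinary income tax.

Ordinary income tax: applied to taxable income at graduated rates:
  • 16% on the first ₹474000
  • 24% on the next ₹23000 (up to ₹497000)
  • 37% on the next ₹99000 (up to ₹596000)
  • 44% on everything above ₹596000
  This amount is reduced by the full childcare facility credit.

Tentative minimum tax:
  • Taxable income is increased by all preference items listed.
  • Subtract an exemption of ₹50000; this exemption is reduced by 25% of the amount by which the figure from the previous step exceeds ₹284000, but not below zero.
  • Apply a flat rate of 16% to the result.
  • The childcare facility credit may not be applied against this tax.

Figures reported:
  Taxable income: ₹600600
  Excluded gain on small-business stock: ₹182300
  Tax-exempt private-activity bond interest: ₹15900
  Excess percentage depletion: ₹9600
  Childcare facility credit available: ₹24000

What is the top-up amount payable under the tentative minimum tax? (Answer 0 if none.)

Ordinary income tax:
  ₹474000 × 16% = ₹75840
  ₹23000 × 24% = ₹5520
  ₹99000 × 37% = ₹36630
  ₹4600 × 44% = ₹2024
  → ₹120014
  Less childcare facility credit ₹24000 → ₹96014

Tentative minimum tax:
  Adjusted income: ₹600600 + ₹182300 + ₹15900 + ₹9600 = ₹808400
  Exemption: 25% × (₹808400 − ₹284000) = ₹131100 ≥ ₹50000, so the exemption is fully phased out
  Base: ₹808400 − ₹0 = ₹808400
  ₹808400 × 16% = ₹129344

Excess of tentative minimum tax over ordinary income tax: ₹129344 − ₹96014 = ₹33330.

₹33330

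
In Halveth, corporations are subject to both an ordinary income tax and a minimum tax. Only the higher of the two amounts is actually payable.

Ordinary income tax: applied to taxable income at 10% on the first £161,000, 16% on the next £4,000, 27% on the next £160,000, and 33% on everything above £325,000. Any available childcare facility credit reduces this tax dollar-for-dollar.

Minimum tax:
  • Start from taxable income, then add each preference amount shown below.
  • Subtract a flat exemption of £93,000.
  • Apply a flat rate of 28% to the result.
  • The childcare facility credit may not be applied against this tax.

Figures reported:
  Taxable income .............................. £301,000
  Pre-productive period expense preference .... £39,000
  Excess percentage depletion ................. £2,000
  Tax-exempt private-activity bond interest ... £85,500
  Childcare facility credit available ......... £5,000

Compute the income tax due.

£93,660

Ordinary income tax:
  £161,000 × 10% = £16,100
  £4,000 × 16% = £640
  £136,000 × 27% = £36,720
  → £53,460
  Less childcare facility credit £5,000 → £48,460

Minimum tax:
  Adjusted income: £301,000 + £39,000 + £2,000 + £85,500 = £427,500
  Less exemption £93,000 → base £334,500
  £334,500 × 28% = £93,660

£93,660 > £48,460, so the minimum tax is the binding amount.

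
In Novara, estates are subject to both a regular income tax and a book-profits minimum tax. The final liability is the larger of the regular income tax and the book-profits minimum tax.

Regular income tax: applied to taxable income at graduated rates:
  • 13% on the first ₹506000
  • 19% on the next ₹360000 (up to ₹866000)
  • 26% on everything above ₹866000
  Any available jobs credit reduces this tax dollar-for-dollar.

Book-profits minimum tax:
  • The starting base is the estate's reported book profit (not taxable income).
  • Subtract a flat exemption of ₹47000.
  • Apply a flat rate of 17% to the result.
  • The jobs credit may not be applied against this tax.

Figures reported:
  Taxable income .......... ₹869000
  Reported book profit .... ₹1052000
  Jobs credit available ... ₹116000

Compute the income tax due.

Book-profits minimum tax:
  Base (reported book profit): ₹1052000
  Less exemption ₹47000 → base ₹1005000
  ₹1005000 × 17% = ₹170850

Regular income tax:
  ₹506000 × 13% = ₹65780
  ₹360000 × 19% = ₹68400
  ₹3000 × 26% = ₹780
  → ₹134960
  Less jobs credit ₹116000 → ₹18960

₹170850 > ₹18960, so the book-profits minimum tax is the binding amount.

₹170850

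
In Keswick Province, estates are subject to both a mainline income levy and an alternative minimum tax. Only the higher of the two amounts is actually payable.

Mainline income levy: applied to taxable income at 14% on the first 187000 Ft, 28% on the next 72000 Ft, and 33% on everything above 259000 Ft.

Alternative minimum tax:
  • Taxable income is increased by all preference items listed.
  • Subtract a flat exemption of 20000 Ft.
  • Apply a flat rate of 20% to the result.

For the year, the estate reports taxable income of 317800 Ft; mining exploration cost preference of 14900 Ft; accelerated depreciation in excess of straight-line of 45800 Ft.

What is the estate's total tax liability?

71700 Ft

Alternative minimum tax:
  Adjusted income: 317800 Ft + 14900 Ft + 45800 Ft = 378500 Ft
  Less exemption 20000 Ft → base 358500 Ft
  358500 Ft × 20% = 71700 Ft

Mainline income levy:
  187000 Ft × 14% = 26180 Ft
  72000 Ft × 28% = 20160 Ft
  58800 Ft × 33% = 19404 Ft
  → 65744 Ft

71700 Ft > 65744 Ft, so the alternative minimum tax is the binding amount.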